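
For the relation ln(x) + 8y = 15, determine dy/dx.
Apply d/dx to both sides, remembering that y depends on x. Each occurrence of y therefore brings in a y' = dy/dx via the chain rule.

With F(x, y) equal to the left-hand side minus the right, differentiate F term by term:
  d/dx[8y] = 8·y'
  d/dx[ln(x)] = 1/x
  d/dx[-15] = 0
Adding these up, d/dx[F] = 0 becomes
  (1/x) + (8)·y' = 0,
so isolating y',
  dy/dx = -(1/x)/(8) = -1/(8x)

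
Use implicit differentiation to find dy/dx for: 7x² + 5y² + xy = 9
Take d/dx of both sides. Since y is implicitly a function of x, the chain rule attaches a y' = dy/dx factor whenever we differentiate through y.

Set F(x, y) = (left side) − (right side), so the curve is F = 0. Differentiating each term of F:
  d/dx[7x^2] = 14x
  d/dx[xy] = x·y' + y
  d/dx[5y^2] = 10y·y'
  d/dx[-9] = 0

Collecting, the y'-free part is the partial derivative in x and the y' coefficient is the partial derivative in y:
  ∂F/∂x = 14x + y
  ∂F/∂y = x + 10y

so d/dx[F(x, y(x))] = ∂F/∂x + (∂F/∂y)·y' = 0. Rearranging,
  dy/dx = -(∂F/∂x)/(∂F/∂y) = -(14x + y)/(x + 10y) = (-14x - y)/(x + 10y)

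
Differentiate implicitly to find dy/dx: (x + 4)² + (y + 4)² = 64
Take d/dx of both sides. Since y is implicitly a function of x, the chain rule attaches a y' = dy/dx factor whenever we differentiate through y.

Set F(x, y) = (left side) − (right side), so the curve is F = 0. Differentiating each term of F:
  d/dx[(x + 4)^2] = 2x + 8
  d/dx[(y + 4)^2] = 2·y'(y + 4)
  d/dx[-64] = 0

Collecting, the y'-free part is the partial derivative in x and the y' coefficient is the partial derivative in y:
  ∂F/∂x = 2x + 8
  ∂F/∂y = 2y + 8

so d/dx[F(x, y(x))] = ∂F/∂x + (∂F/∂y)·y' = 0. Rearranging,
  dy/dx = -(∂F/∂x)/(∂F/∂y) = -(2x + 8)/(2y + 8) = (-x - 4)/(y + 4)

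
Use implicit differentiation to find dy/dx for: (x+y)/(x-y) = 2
Apply d/dx to both sides, remembering that y depends on x. Each occurrence of y therefore brings in a y' = dy/dx via the chain rule.

With F(x, y) equal to the left-hand side minus the right, differentiate F term by term:
  d/dx[(x + y)/(x - y)] = (y' + 1)/(x - y) + (x + y)(y' - 1)/(x - y)^2
  d/dx[-2] = 0
Adding these up, d/dx[F] = 0 becomes
  (1/(x - y) - (x + y)/(x - y)^2) + (1/(x - y) + (x + y)/(x - y)^2)·y' = 0,
so isolating y',
  dy/dx = -(1/(x - y) - (x + y)/(x - y)^2)/(1/(x - y) + (x + y)/(x - y)^2)
        = -(-2y/(x - y)^2)/(2x/(x - y)^2) = y/x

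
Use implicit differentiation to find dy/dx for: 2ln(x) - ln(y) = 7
Take d/dx of both sides. Since y is implicitly a function of x, the chain rule attaches a y' = dy/dx factor whenever we differentiate through y.

Set F(x, y) = (left side) − (right side), so the curve is F = 0. Differentiating each term of F:
  d/dx[2ln(x)] = 2/x
  d/dx[-ln(y)] = -y'/y
  d/dx[-7] = 0

Collecting, the y'-free part is the partial derivative in x and the y' coefficient is the partial derivative in y:
  ∂F/∂x = 2/x
  ∂F/∂y = -1/y

so d/dx[F(x, y(x))] = ∂F/∂x + (∂F/∂y)·y' = 0. Rearranging,
  dy/dx = -(∂F/∂x)/(∂F/∂y) = -(2/x)/(-1/y) = 2y/x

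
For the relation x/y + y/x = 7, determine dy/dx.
Take d/dx of both sides. Since y is implicitly a function of x, the chain rule attaches a y' = dy/dx factor whenever we differentiate through y.

Set F(x, y) = (left side) − (right side), so the curve is F = 0. Differentiating each term of F:
  d/dx[x/y] = -x·y'/y^2 + 1/y
  d/dx[y/x] = y'/x - y/x^2
  d/dx[-7] = 0

Collecting, the y'-free part is the partial derivative in x and the y' coefficient is the partial derivative in y:
  ∂F/∂x = 1/y - y/x^2
  ∂F/∂y = -x/y^2 + 1/x

so d/dx[F(x, y(x))] = ∂F/∂x + (∂F/∂y)·y' = 0. Rearranging,
  dy/dx = -(∂F/∂x)/(∂F/∂y) = -(1/y - y/x^2)/(-x/y^2 + 1/x)
        = -((x - y)(x + y)/(x^2y))/(-(x - y)(x + y)/(xy^2)) = y/x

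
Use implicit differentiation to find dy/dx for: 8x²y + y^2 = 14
Apply d/dx to both sides, remembering that y depends on x. Each occurrence of y therefore brings in a y' = dy/dx via the chain rule.

With F(x, y) equal to the left-hand side minus the right, differentiate F term by term:
  d/dx[8x^2y] = 8x^2·y' + 16xy
  d/dx[y^2] = 2y·y'
  d/dx[-14] = 0
Adding these up, d/dx[F] = 0 becomes
  (16xy) + (8x^2 + 2y)·y' = 0,
so isolating y',
  dy/dx = -(16xy)/(8x^2 + 2y) = -8xy/(4x^2 + y)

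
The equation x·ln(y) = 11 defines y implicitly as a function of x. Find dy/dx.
Differentiate the relation implicitly: treat y = y(x) and apply the chain rule, so every y-derivative picks up a y' = dy/dx factor.

With everything moved to the left-hand side, differentiate term by term:
  d/dx[x·ln(y)] = x·y'/y + ln(y)
  d/dx[-11] = 0

Separating the contributions that come from x directly and those that come through y:
  without y':      ln(y)
  multiplying y':  x/y

so (ln(y)) + (x/y)·y' = 0, and therefore
  dy/dx = -(ln(y))/(x/y) = -y·ln(y)/x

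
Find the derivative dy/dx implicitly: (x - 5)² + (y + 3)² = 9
Differentiate the relation implicitly: treat y = y(x) and apply the chain rule, so every y-derivative picks up a y' = dy/dx factor.

With everything moved to the left-hand side, differentiate term by term:
  d/dx[(x - 5)^2] = 2x - 10
  d/dx[(y + 3)^2] = 2·y'(y + 3)
  d/dx[-9] = 0

Separating the contributions that come from x directly and those that come through y:
  without y':      2x - 10
  multiplying y':  2y + 6

so (2x - 10) + (2y + 6)·y' = 0, and therefore
  dy/dx = -(2x - 10)/(2y + 6) = (5 - x)/(y + 3)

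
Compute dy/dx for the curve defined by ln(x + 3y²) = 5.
Differentiate the relation implicitly: treat y = y(x) and apply the chain rule, so every y-derivative picks up a y' = dy/dx factor.

With everything moved to the left-hand side, differentiate term by term:
  d/dx[ln(x + 3y^2)] = (6y·y' + 1)/(x + 3y^2)
  d/dx[-5] = 0

Separating the contributions that come from x directly and those that come through y:
  without y':      1/(x + 3y^2)
  multiplying y':  6y/(x + 3y^2)

so (1/(x + 3y^2)) + (6y/(x + 3y^2))·y' = 0, and therefore
  dy/dx = -(1/(x + 3y^2))/(6y/(x + 3y^2)) = -1/(6y)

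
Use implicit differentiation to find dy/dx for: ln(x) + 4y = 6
Differentiate the relation implicitly: treat y = y(x) and apply the chain rule, so every y-derivative picks up a y' = dy/dx factor.

With everything moved to the left-hand side, differentiate term by term:
  d/dx[4y] = 4·y'
  d/dx[ln(x)] = 1/x
  d/dx[-6] = 0

Separating the contributions that come from x directly and those that come through y:
  without y':      1/x
  multiplying y':  4

so (1/x) + (4)·y' = 0, and therefore
  dy/dx = -(1/x)/(4) = -1/(4x)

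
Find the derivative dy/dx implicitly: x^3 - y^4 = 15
Differentiate the relation implicitly: treat y = y(x) and apply the chain rule, so every y-derivative picks up a y' = dy/dx factor.

With everything moved to the left-hand side, differentiate term by term:
  d/dx[x^3] = 3x^2
  d/dx[-y^4] = -4y^3·y'
  d/dx[-15] = 0

Separating the contributions that come from x directly and those that come through y:
  without y':      3x^2
  multiplying y':  -4y^3

so (3x^2) + (-4y^3)·y' = 0, and therefore
  dy/dx = -(3x^2)/(-4y^3) = 3x^2/(4y^3)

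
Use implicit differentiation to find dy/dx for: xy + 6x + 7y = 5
Apply d/dx to both sides, remembering that y depends on x. Each occurrence of y therefore brings in a y' = dy/dx via the chain rule.

With F(x, y) equal to the left-hand side minus the right, differentiate F term by term:
  d/dx[xy] = x·y' + y
  d/dx[6x] = 6
  d/dx[7y] = 7·y'
  d/dx[-5] = 0
Adding these up, d/dx[F] = 0 becomes
  (y + 6) + (x + 7)·y' = 0,
so isolating y',
  dy/dx = -(y + 6)/(x + 7) = (-y - 6)/(x + 7)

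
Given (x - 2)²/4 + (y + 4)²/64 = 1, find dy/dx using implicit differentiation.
Differentiate the relation implicitly: treat y = y(x) and apply the chain rule, so every y-derivative picks up a y' = dy/dx factor.

With everything moved to the left-hand side, differentiate term by term:
  d/dx[(x - 2)^2/4] = x/2 - 1
  d/dx[(y + 4)^2/64] = y'(y + 4)/32
  d/dx[-1] = 0

Separating the contributions that come from x directly and those that come through y:
  without y':      x/2 - 1
  multiplying y':  y/32 + 1/8

so (x/2 - 1) + (y/32 + 1/8)·y' = 0, and therefore
  dy/dx = -(x/2 - 1)/(y/32 + 1/8)
        = -((x - 2)/2)/((y + 4)/32) = 16(2 - x)/(y + 4)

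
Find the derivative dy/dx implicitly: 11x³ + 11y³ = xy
Apply d/dx to both sides, remembering that y depends on x. Each occurrence of y therefore brings in a y' = dy/dx via the chain rule.

With F(x, y) equal to the left-hand side minus the right, differentiate F term by term:
  d/dx[11x^3] = 33x^2
  d/dx[-xy] = -x·y' - y
  d/dx[11y^3] = 33y^2·y'
Adding these up, d/dx[F] = 0 becomes
  (33x^2 - y) + (-x + 33y^2)·y' = 0,
so isolating y',
  dy/dx = -(33x^2 - y)/(-x + 33y^2) = (33x^2 - y)/(x - 33y^2)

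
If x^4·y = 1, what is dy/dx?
Apply d/dx to both sides, remembering that y depends on x. Each occurrence of y therefore brings in a y' = dy/dx via the chain rule.

With F(x, y) equal to the left-hand side minus the right, differentiate F term by term:
  d/dx[x^4y] = x^4·y' + 4x^3y
  d/dx[-1] = 0
Adding these up, d/dx[F] = 0 becomes
  (4x^3y) + (x^4)·y' = 0,
so isolating y',
  dy/dx = -(4x^3y)/(x^4) = -4y/x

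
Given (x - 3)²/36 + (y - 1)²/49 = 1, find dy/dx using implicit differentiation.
Differentiate both sides with respect to x, treating y as y(x). By the chain rule, any term containing y contributes a factor of y' = dy/dx when we differentiate it.

Move every term to one side and write the relation as F(x, y) = 0. Term by term,
  d/dx[(x - 3)^2/36] = x/18 - 1/6
  d/dx[(y - 1)^2/49] = 2·y'(y - 1)/49
  d/dx[-1] = 0

The pieces without y' make up ∂F/∂x and the coefficient of y' is ∂F/∂y:
  ∂F/∂x = x/18 - 1/6,
  ∂F/∂y = 2y/49 - 2/49.

Since d/dx[F] = ∂F/∂x + (∂F/∂y)·y' = 0, solve for y':
  (∂F/∂y)·y' = -∂F/∂x
  dy/dx = -(∂F/∂x)/(∂F/∂y) = -(x/18 - 1/6)/(2y/49 - 2/49)
        = -((x - 3)/18)/(2(y - 1)/49) = 49(3 - x)/(36(y - 1))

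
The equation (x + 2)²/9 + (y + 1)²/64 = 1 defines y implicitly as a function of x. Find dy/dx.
Take d/dx of both sides. Since y is implicitly a function of x, the chain rule attaches a y' = dy/dx factor whenever we differentiate through y.

Set F(x, y) = (left side) − (right side), so the curve is F = 0. Differentiating each term of F:
  d/dx[(x + 2)^2/9] = 2x/9 + 4/9
  d/dx[(y + 1)^2/64] = y'(y + 1)/32
  d/dx[-1] = 0

Collecting, the y'-free part is the partial derivative in x and the y' coefficient is the partial derivative in y:
  ∂F/∂x = 2x/9 + 4/9
  ∂F/∂y = y/32 + 1/32

so d/dx[F(x, y(x))] = ∂F/∂x + (∂F/∂y)·y' = 0. Rearranging,
  dy/dx = -(∂F/∂x)/(∂F/∂y) = -(2x/9 + 4/9)/(y/32 + 1/32)
        = -(2(x + 2)/9)/((y + 1)/32) = 64(-x - 2)/(9(y + 1))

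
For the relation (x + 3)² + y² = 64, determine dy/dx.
Take d/dx of both sides. Since y is implicitly a function of x, the chain rule attaches a y' = dy/dx factor whenever we differentiate through y.

Set F(x, y) = (left side) − (right side), so the curve is F = 0. Differentiating each term of F:
  d/dx[y^2] = 2y·y'
  d/dx[(x + 3)^2] = 2x + 6
  d/dx[-64] = 0

Collecting, the y'-free part is the partial derivative in x and the y' coefficient is the partial derivative in y:
  ∂F/∂x = 2x + 6
  ∂F/∂y = 2y

so d/dx[F(x, y(x))] = ∂F/∂x + (∂F/∂y)·y' = 0. Rearranging,
  dy/dx = -(∂F/∂x)/(∂F/∂y) = -(2x + 6)/(2y) = (-x - 3)/y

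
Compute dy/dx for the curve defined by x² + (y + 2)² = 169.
Differentiate both sides with respect to x, treating y as y(x). By the chain rule, any term containing y contributes a factor of y' = dy/dx when we differentiate it.

Move every term to one side and write the relation as F(x, y) = 0. Term by term,
  d/dx[x^2] = 2x
  d/dx[(y + 2)^2] = 2·y'(y + 2)
  d/dx[-169] = 0

The pieces without y' make up ∂F/∂x and the coefficient of y' is ∂F/∂y:
  ∂F/∂x = 2x,
  ∂F/∂y = 2y + 4.

Since d/dx[F] = ∂F/∂x + (∂F/∂y)·y' = 0, solve for y':
  (∂F/∂y)·y' = -∂F/∂x
  dy/dx = -(∂F/∂x)/(∂F/∂y) = -(2x)/(2y + 4) = -x/(y + 2)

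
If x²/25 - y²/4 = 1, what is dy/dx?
Take d/dx of both sides. Since y is implicitly a function of x, the chain rule attaches a y' = dy/dx factor whenever we differentiate through y.

Set F(x, y) = (left side) − (right side), so the curve is F = 0. Differentiating each term of F:
  d/dx[x^2/25] = 2x/25
  d/dx[-y^2/4] = -y·y'/2
  d/dx[-1] = 0

Collecting, the y'-free part is the partial derivative in x and the y' coefficient is the partial derivative in y:
  ∂F/∂x = 2x/25
  ∂F/∂y = -y/2

so d/dx[F(x, y(x))] = ∂F/∂x + (∂F/∂y)·y' = 0. Rearranging,
  dy/dx = -(∂F/∂x)/(∂F/∂y) = -(2x/25)/(-y/2) = 4x/(25y)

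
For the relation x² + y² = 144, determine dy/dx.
Take d/dx of both sides. Since y is implicitly a function of x, the chain rule attaches a y' = dy/dx factor whenever we differentiate through y.

Set F(x, y) = (left side) − (right side), so the curve is F = 0. Differentiating each term of F:
  d/dx[x^2] = 2x
  d/dx[y^2] = 2y·y'
  d/dx[-144] = 0

Collecting, the y'-free part is the partial derivative in x and the y' coefficient is the partial derivative in y:
  ∂F/∂x = 2x
  ∂F/∂y = 2y

so d/dx[F(x, y(x))] = ∂F/∂x + (∂F/∂y)·y' = 0. Rearranging,
  dy/dx = -(∂F/∂x)/(∂F/∂y) = -(2x)/(2y) = -x/y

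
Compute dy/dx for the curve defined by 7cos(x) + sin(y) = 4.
Take d/dx of both sides. Since y is implicitly a function of x, the chain rule attaches a y' = dy/dx factor whenever we differentiate through y.

Set F(x, y) = (left side) − (right side), so the curve is F = 0. Differentiating each term of F:
  d/dx[sin(y)] = y'·cos(y)
  d/dx[7cos(x)] = -7sin(x)
  d/dx[-4] = 0

Collecting, the y'-free part is the partial derivative in x and the y' coefficient is the partial derivative in y:
  ∂F/∂x = -7sin(x)
  ∂F/∂y = cos(y)

so d/dx[F(x, y(x))] = ∂F/∂x + (∂F/∂y)·y' = 0. Rearranging,
  dy/dx = -(∂F/∂x)/(∂F/∂y) = -(-7sin(x))/(cos(y)) = 7sin(x)/cos(y)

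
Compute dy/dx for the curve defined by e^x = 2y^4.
Differentiate both sides with respect to x, treating y as y(x). By the chain rule, any term containing y contributes a factor of y' = dy/dx when we differentiate it.

Move every term to one side and write the relation as F(x, y) = 0. Term by term,
  d/dx[-2y^4] = -8y^3·y'
  d/dx[e^(x)] = e^(x)

The pieces without y' make up ∂F/∂x and the coefficient of y' is ∂F/∂y:
  ∂F/∂x = e^(x),
  ∂F/∂y = -8y^3.

Since d/dx[F] = ∂F/∂x + (∂F/∂y)·y' = 0, solve for y':
  (∂F/∂y)·y' = -∂F/∂x
  dy/dx = -(∂F/∂x)/(∂F/∂y) = -(e^(x))/(-8y^3) = e^(x)/(8y^3)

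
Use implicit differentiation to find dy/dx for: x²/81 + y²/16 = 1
Differentiate the relation implicitly: treat y = y(x) and apply the chain rule, so every y-derivative picks up a y' = dy/dx factor.

With everything moved to the left-hand side, differentiate term by term:
  d/dx[x^2/81] = 2x/81
  d/dx[y^2/16] = y·y'/8
  d/dx[-1] = 0

Separating the contributions that come from x directly and those that come through y:
  without y':      2x/81
  multiplying y':  y/8

so (2x/81) + (y/8)·y' = 0, and therefore
  dy/dx = -(2x/81)/(y/8) = -16x/(81y)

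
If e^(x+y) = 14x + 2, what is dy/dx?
Apply d/dx to both sides, remembering that y depends on x. Each occurrence of y therefore brings in a y' = dy/dx via the chain rule.

With F(x, y) equal to the left-hand side minus the right, differentiate F term by term:
  d/dx[-14x] = -14
  d/dx[e^(x + y)] = (y' + 1)·e^(x + y)
  d/dx[-2] = 0
Adding these up, d/dx[F] = 0 becomes
  (e^(x + y) - 14) + (e^(x + y))·y' = 0,
so isolating y',
  dy/dx = -(e^(x + y) - 14)/(e^(x + y)) = 14e^(-x - y) - 1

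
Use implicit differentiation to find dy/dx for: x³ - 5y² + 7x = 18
Differentiate the relation implicitly: treat y = y(x) and apply the chain rule, so every y-derivative picks up a y' = dy/dx factor.

With everything moved to the left-hand side, differentiate term by term:
  d/dx[x^3] = 3x^2
  d/dx[7x] = 7
  d/dx[-5y^2] = -10y·y'
  d/dx[-18] = 0

Separating the contributions that come from x directly and those that come through y:
  without y':      3x^2 + 7
  multiplying y':  -10y

so (3x^2 + 7) + (-10y)·y' = 0, and therefore
  dy/dx = -(3x^2 + 7)/(-10y) = (3x^2 + 7)/(10y)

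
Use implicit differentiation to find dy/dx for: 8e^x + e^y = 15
Take d/dx of both sides. Since y is implicitly a function of x, the chain rule attaches a y' = dy/dx factor whenever we differentiate through y.

Set F(x, y) = (left side) − (right side), so the curve is F = 0. Differentiating each term of F:
  d/dx[8e^(x)] = 8e^(x)
  d/dx[e^(y)] = y'·e^(y)
  d/dx[-15] = 0

Collecting, the y'-free part is the partial derivative in x and the y' coefficient is the partial derivative in y:
  ∂F/∂x = 8e^(x)
  ∂F/∂y = e^(y)

so d/dx[F(x, y(x))] = ∂F/∂x + (∂F/∂y)·y' = 0. Rearranging,
  dy/dx = -(∂F/∂x)/(∂F/∂y) = -(8e^(x))/(e^(y)) = -8e^(x - y)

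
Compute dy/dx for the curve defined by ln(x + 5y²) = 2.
Differentiate both sides with respect to x, treating y as y(x). By the chain rule, any term containing y contributes a factor of y' = dy/dx when we differentiate it.

Move every term to one side and write the relation as F(x, y) = 0. Term by term,
  d/dx[ln(x + 5y^2)] = (10y·y' + 1)/(x + 5y^2)
  d/dx[-2] = 0

The pieces without y' make up ∂F/∂x and the coefficient of y' is ∂F/∂y:
  ∂F/∂x = 1/(x + 5y^2),
  ∂F/∂y = 10y/(x + 5y^2).

Since d/dx[F] = ∂F/∂x + (∂F/∂y)·y' = 0, solve for y':
  (∂F/∂y)·y' = -∂F/∂x
  dy/dx = -(∂F/∂x)/(∂F/∂y) = -(1/(x + 5y^2))/(10y/(x + 5y^2)) = -1/(10y)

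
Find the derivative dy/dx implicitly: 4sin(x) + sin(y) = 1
Take d/dx of both sides. Since y is implicitly a function of x, the chain rule attaches a y' = dy/dx factor whenever we differentiate through y.

Set F(x, y) = (left side) − (right side), so the curve is F = 0. Differentiating each term of F:
  d/dx[4sin(x)] = 4cos(x)
  d/dx[sin(y)] = y'·cos(y)
  d/dx[-1] = 0

Collecting, the y'-free part is the partial derivative in x and the y' coefficient is the partial derivative in y:
  ∂F/∂x = 4cos(x)
  ∂F/∂y = cos(y)

so d/dx[F(x, y(x))] = ∂F/∂x + (∂F/∂y)·y' = 0. Rearranging,
  dy/dx = -(∂F/∂x)/(∂F/∂y) = -(4cos(x))/(cos(y)) = -4cos(x)/cos(y)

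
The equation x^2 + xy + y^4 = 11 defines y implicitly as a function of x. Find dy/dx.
Differentiate the relation implicitly: treat y = y(x) and apply the chain rule, so every y-derivative picks up a y' = dy/dx factor.

With everything moved to the left-hand side, differentiate term by term:
  d/dx[x^2] = 2x
  d/dx[xy] = x·y' + y
  d/dx[y^4] = 4y^3·y'
  d/dx[-11] = 0

Separating the contributions that come from x directly and those that come through y:
  without y':      2x + y
  multiplying y':  x + 4y^3

so (2x + y) + (x + 4y^3)·y' = 0, and therefore
  dy/dx = -(2x + y)/(x + 4y^3) = (-2x - y)/(x + 4y^3)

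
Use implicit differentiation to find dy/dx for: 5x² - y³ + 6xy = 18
Take d/dx of both sides. Since y is implicitly a function of x, the chain rule attaches a y' = dy/dx factor whenever we differentiate through y.

Set F(x, y) = (left side) − (right side), so the curve is F = 0. Differentiating each term of F:
  d/dx[5x^2] = 10x
  d/dx[6xy] = 6x·y' + 6y
  d/dx[-y^3] = -3y^2·y'
  d/dx[-18] = 0

Collecting, the y'-free part is the partial derivative in x and the y' coefficient is the partial derivative in y:
  ∂F/∂x = 10x + 6y
  ∂F/∂y = 6x - 3y^2

so d/dx[F(x, y(x))] = ∂F/∂x + (∂F/∂y)·y' = 0. Rearranging,
  dy/dx = -(∂F/∂x)/(∂F/∂y) = -(10x + 6y)/(6x - 3y^2) = 2(-5x - 3y)/(3(2x - y^2))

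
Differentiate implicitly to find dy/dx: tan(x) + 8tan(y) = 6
Differentiate the relation implicitly: treat y = y(x) and apply the chain rule, so every y-derivative picks up a y' = dy/dx factor.

With everything moved to the left-hand side, differentiate term by term:
  d/dx[tan(x)] = tan(x)^2 + 1
  d/dx[8tan(y)] = 8·y'(tan(y)^2 + 1)
  d/dx[-6] = 0

Separating the contributions that come from x directly and those that come through y:
  without y':      tan(x)^2 + 1
  multiplying y':  8tan(y)^2 + 8

so (tan(x)^2 + 1) + (8tan(y)^2 + 8)·y' = 0, and therefore
  dy/dx = -(tan(x)^2 + 1)/(8tan(y)^2 + 8) = -cos(y)^2/(8cos(x)^2)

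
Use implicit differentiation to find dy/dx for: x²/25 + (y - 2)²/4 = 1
Differentiate both sides with respect to x, treating y as y(x). By the chain rule, any term containing y contributes a factor of y' = dy/dx when we differentiate it.

Move every term to one side and write the relation as F(x, y) = 0. Term by term,
  d/dx[x^2/25] = 2x/25
  d/dx[(y - 2)^2/4] = y'(y - 2)/2
  d/dx[-1] = 0

The pieces without y' make up ∂F/∂x and the coefficient of y' is ∂F/∂y:
  ∂F/∂x = 2x/25,
  ∂F/∂y = y/2 - 1.

Since d/dx[F] = ∂F/∂x + (∂F/∂y)·y' = 0, solve for y':
  (∂F/∂y)·y' = -∂F/∂x
  dy/dx = -(∂F/∂x)/(∂F/∂y) = -(2x/25)/(y/2 - 1)
        = -(2x/25)/((y - 2)/2) = -4x/(25y - 50)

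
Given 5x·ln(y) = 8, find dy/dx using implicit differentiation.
Differentiate both sides with respect to x, treating y as y(x). By the chain rule, any term containing y contributes a factor of y' = dy/dx when we differentiate it.

Move every term to one side and write the relation as F(x, y) = 0. Term by term,
  d/dx[5x·ln(y)] = 5x·y'/y + 5ln(y)
  d/dx[-8] = 0

The pieces without y' make up ∂F/∂x and the coefficient of y' is ∂F/∂y:
  ∂F/∂x = 5ln(y),
  ∂F/∂y = 5x/y.

Since d/dx[F] = ∂F/∂x + (∂F/∂y)·y' = 0, solve for y':
  (∂F/∂y)·y' = -∂F/∂x
  dy/dx = -(∂F/∂x)/(∂F/∂y) = -(5ln(y))/(5x/y) = -y·ln(y)/x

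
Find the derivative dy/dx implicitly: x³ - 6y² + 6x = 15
Apply d/dx to both sides, remembering that y depends on x. Each occurrence of y therefore brings in a y' = dy/dx via the chain rule.

With F(x, y) equal to the left-hand side minus the right, differentiate F term by term:
  d/dx[x^3] = 3x^2
  d/dx[6x] = 6
  d/dx[-6y^2] = -12y·y'
  d/dx[-15] = 0
Adding these up, d/dx[F] = 0 becomes
  (3x^2 + 6) + (-12y)·y' = 0,
so isolating y',
  dy/dx = -(3x^2 + 6)/(-12y) = (x^2 + 2)/(4y)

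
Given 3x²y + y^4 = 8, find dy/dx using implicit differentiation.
Take d/dx of both sides. Since y is implicitly a function of x, the chain rule attaches a y' = dy/dx factor whenever we differentiate through y.

Set F(x, y) = (left side) − (right side), so the curve is F = 0. Differentiating each term of F:
  d/dx[3x^2y] = 3x^2·y' + 6xy
  d/dx[y^4] = 4y^3·y'
  d/dx[-8] = 0

Collecting, the y'-free part is the partial derivative in x and the y' coefficient is the partial derivative in y:
  ∂F/∂x = 6xy
  ∂F/∂y = 3x^2 + 4y^3

so d/dx[F(x, y(x))] = ∂F/∂x + (∂F/∂y)·y' = 0. Rearranging,
  dy/dx = -(∂F/∂x)/(∂F/∂y) = -(6xy)/(3x^2 + 4y^3) = -6xy/(3x^2 + 4y^3)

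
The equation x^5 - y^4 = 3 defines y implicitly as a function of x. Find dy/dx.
Take d/dx of both sides. Since y is implicitly a function of x, the chain rule attaches a y' = dy/dx factor whenever we differentiate through y.

Set F(x, y) = (left side) − (right side), so the curve is F = 0. Differentiating each term of F:
  d/dx[x^5] = 5x^4
  d/dx[-y^4] = -4y^3·y'
  d/dx[-3] = 0

Collecting, the y'-free part is the partial derivative in x and the y' coefficient is the partial derivative in y:
  ∂F/∂x = 5x^4
  ∂F/∂y = -4y^3

so d/dx[F(x, y(x))] = ∂F/∂x + (∂F/∂y)·y' = 0. Rearranging,
  dy/dx = -(∂F/∂x)/(∂F/∂y) = -(5x^4)/(-4y^3) = 5x^4/(4y^3)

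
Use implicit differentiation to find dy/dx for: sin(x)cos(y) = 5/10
Apply d/dx to both sides, remembering that y depends on x. Each occurrence of y therefore brings in a y' = dy/dx via the chain rule.

With F(x, y) equal to the left-hand side minus the right, differentiate F term by term:
  d/dx[sin(x)·cos(y)] = -y'·sin(x)·sin(y) + cos(x)·cos(y)
  d/dx[-1/2] = 0
Adding these up, d/dx[F] = 0 becomes
  (cos(x)·cos(y)) + (-sin(x)·sin(y))·y' = 0,
so isolating y',
  dy/dx = -(cos(x)·cos(y))/(-sin(x)·sin(y)) = 1/(tan(x)·tan(y))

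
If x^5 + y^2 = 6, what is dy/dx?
Take d/dx of both sides. Since y is implicitly a function of x, the chain rule attaches a y' = dy/dx factor whenever we differentiate through y.

Set F(x, y) = (left side) − (right side), so the curve is F = 0. Differentiating each term of F:
  d/dx[x^5] = 5x^4
  d/dx[y^2] = 2y·y'
  d/dx[-6] = 0

Collecting, the y'-free part is the partial derivative in x and the y' coefficient is the partial derivative in y:
  ∂F/∂x = 5x^4
  ∂F/∂y = 2y

so d/dx[F(x, y(x))] = ∂F/∂x + (∂F/∂y)·y' = 0. Rearranging,
  dy/dx = -(∂F/∂x)/(∂F/∂y) = -(5x^4)/(2y) = -5x^4/(2y)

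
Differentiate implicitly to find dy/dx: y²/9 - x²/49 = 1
Differentiate both sides with respect to x, treating y as y(x). By the chain rule, any term containing y contributes a factor of y' = dy/dx when we differentiate it.

Move every term to one side and write the relation as F(x, y) = 0. Term by term,
  d/dx[-x^2/49] = -2x/49
  d/dx[y^2/9] = 2y·y'/9
  d/dx[-1] = 0

The pieces without y' make up ∂F/∂x and the coefficient of y' is ∂F/∂y:
  ∂F/∂x = -2x/49,
  ∂F/∂y = 2y/9.

Since d/dx[F] = ∂F/∂x + (∂F/∂y)·y' = 0, solve for y':
  (∂F/∂y)·y' = -∂F/∂x
  dy/dx = -(∂F/∂x)/(∂F/∂y) = -(-2x/49)/(2y/9) = 9x/(49y)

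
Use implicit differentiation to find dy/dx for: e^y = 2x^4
Differentiate both sides with respect to x, treating y as y(x). By the chain rule, any term containing y contributes a factor of y' = dy/dx when we differentiate it.

Move every term to one side and write the relation as F(x, y) = 0. Term by term,
  d/dx[-2x^4] = -8x^3
  d/dx[e^(y)] = y'·e^(y)

The pieces without y' make up ∂F/∂x and the coefficient of y' is ∂F/∂y:
  ∂F/∂x = -8x^3,
  ∂F/∂y = e^(y).

Since d/dx[F] = ∂F/∂x + (∂F/∂y)·y' = 0, solve for y':
  (∂F/∂y)·y' = -∂F/∂x
  dy/dx = -(∂F/∂x)/(∂F/∂y) = -(-8x^3)/(e^(y)) = 8x^3e^(-y)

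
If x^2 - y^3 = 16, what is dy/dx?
Take d/dx of both sides. Since y is implicitly a function of x, the chain rule attaches a y' = dy/dx factor whenever we differentiate through y.

Set F(x, y) = (left side) − (right side), so the curve is F = 0. Differentiating each term of F:
  d/dx[x^2] = 2x
  d/dx[-y^3] = -3y^2·y'
  d/dx[-16] = 0

Collecting, the y'-free part is the partial derivative in x and the y' coefficient is the partial derivative in y:
  ∂F/∂x = 2x
  ∂F/∂y = -3y^2

so d/dx[F(x, y(x))] = ∂F/∂x + (∂F/∂y)·y' = 0. Rearranging,
  dy/dx = -(∂F/∂x)/(∂F/∂y) = -(2x)/(-3y^2) = 2x/(3y^2)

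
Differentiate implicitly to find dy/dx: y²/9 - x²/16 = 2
Differentiate the relation implicitly: treat y = y(x) and apply the chain rule, so every y-derivative picks up a y' = dy/dx factor.

With everything moved to the left-hand side, differentiate term by term:
  d/dx[-x^2/16] = -x/8
  d/dx[y^2/9] = 2y·y'/9
  d/dx[-2] = 0

Separating the contributions that come from x directly and those that come through y:
  without y':      -x/8
  multiplying y':  2y/9

so (-x/8) + (2y/9)·y' = 0, and therefore
  dy/dx = -(-x/8)/(2y/9) = 9x/(16y)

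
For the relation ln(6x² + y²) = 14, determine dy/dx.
Take d/dx of both sides. Since y is implicitly a function of x, the chain rule attaches a y' = dy/dx factor whenever we differentiate through y.

Set F(x, y) = (left side) − (right side), so the curve is F = 0. Differentiating each term of F:
  d/dx[ln(6x^2 + y^2)] = (12x + 2y·y')/(6x^2 + y^2)
  d/dx[-14] = 0

Collecting, the y'-free part is the partial derivative in x and the y' coefficient is the partial derivative in y:
  ∂F/∂x = 12x/(6x^2 + y^2)
  ∂F/∂y = 2y/(6x^2 + y^2)

so d/dx[F(x, y(x))] = ∂F/∂x + (∂F/∂y)·y' = 0. Rearranging,
  dy/dx = -(∂F/∂x)/(∂F/∂y) = -(12x/(6x^2 + y^2))/(2y/(6x^2 + y^2)) = -6x/y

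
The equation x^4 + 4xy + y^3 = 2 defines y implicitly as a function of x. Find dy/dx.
Apply d/dx to both sides, remembering that y depends on x. Each occurrence of y therefore brings in a y' = dy/dx via the chain rule.

With F(x, y) equal to the left-hand side minus the right, differentiate F term by term:
  d/dx[x^4] = 4x^3
  d/dx[4xy] = 4x·y' + 4y
  d/dx[y^3] = 3y^2·y'
  d/dx[-2] = 0
Adding these up, d/dx[F] = 0 becomes
  (4x^3 + 4y) + (4x + 3y^2)·y' = 0,
so isolating y',
  dy/dx = -(4x^3 + 4y)/(4x + 3y^2) = 4(-x^3 - y)/(4x + 3y^2)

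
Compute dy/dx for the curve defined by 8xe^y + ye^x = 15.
Apply d/dx to both sides, remembering that y depends on x. Each occurrence of y therefore brings in a y' = dy/dx via the chain rule.

With F(x, y) equal to the left-hand side minus the right, differentiate F term by term:
  d/dx[8x·e^(y)] = 8x·y'·e^(y) + 8e^(y)
  d/dx[y·e^(x)] = y·e^(x) + y'·e^(x)
  d/dx[-15] = 0
Adding these up, d/dx[F] = 0 becomes
  (y·e^(x) + 8e^(y)) + (8x·e^(y) + e^(x))·y' = 0,
so isolating y',
  dy/dx = -(y·e^(x) + 8e^(y))/(8x·e^(y) + e^(x)) = (-y·e^(x) - 8e^(y))/(8x·e^(y) + e^(x))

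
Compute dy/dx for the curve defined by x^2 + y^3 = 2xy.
Take d/dx of both sides. Since y is implicitly a function of x, the chain rule attaches a y' = dy/dx factor whenever we differentiate through y.

Set F(x, y) = (left side) − (right side), so the curve is F = 0. Differentiating each term of F:
  d/dx[x^2] = 2x
  d/dx[-2xy] = -2x·y' - 2y
  d/dx[y^3] = 3y^2·y'

Collecting, the y'-free part is the partial derivative in x and the y' coefficient is the partial derivative in y:
  ∂F/∂x = 2x - 2y
  ∂F/∂y = -2x + 3y^2

so d/dx[F(x, y(x))] = ∂F/∂x + (∂F/∂y)·y' = 0. Rearranging,
  dy/dx = -(∂F/∂x)/(∂F/∂y) = -(2x - 2y)/(-2x + 3y^2) = 2(x - y)/(2x - 3y^2)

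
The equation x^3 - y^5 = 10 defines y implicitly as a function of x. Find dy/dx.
Apply d/dx to both sides, remembering that y depends on x. Each occurrence of y therefore brings in a y' = dy/dx via the chain rule.

With F(x, y) equal to the left-hand side minus the right, differentiate F term by term:
  d/dx[x^3] = 3x^2
  d/dx[-y^5] = -5y^4·y'
  d/dx[-10] = 0
Adding these up, d/dx[F] = 0 becomes
  (3x^2) + (-5y^4)·y' = 0,
so isolating y',
  dy/dx = -(3x^2)/(-5y^4) = 3x^2/(5y^4)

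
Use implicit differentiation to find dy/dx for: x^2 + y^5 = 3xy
Take d/dx of both sides. Since y is implicitly a function of x, the chain rule attaches a y' = dy/dx factor whenever we differentiate through y.

Set F(x, y) = (left side) − (right side), so the curve is F = 0. Differentiating each term of F:
  d/dx[x^2] = 2x
  d/dx[-3xy] = -3x·y' - 3y
  d/dx[y^5] = 5y^4·y'

Collecting, the y'-free part is the partial derivative in x and the y' coefficient is the partial derivative in y:
  ∂F/∂x = 2x - 3y
  ∂F/∂y = -3x + 5y^4

so d/dx[F(x, y(x))] = ∂F/∂x + (∂F/∂y)·y' = 0. Rearranging,
  dy/dx = -(∂F/∂x)/(∂F/∂y) = -(2x - 3y)/(-3x + 5y^4) = (2x - 3y)/(3x - 5y^4)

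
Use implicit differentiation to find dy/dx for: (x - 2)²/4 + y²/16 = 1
Take d/dx of both sides. Since y is implicitly a function of x, the chain rule attaches a y' = dy/dx factor whenever we differentiate through y.

Set F(x, y) = (left side) − (right side), so the curve is F = 0. Differentiating each term of F:
  d/dx[y^2/16] = y·y'/8
  d/dx[(x - 2)^2/4] = x/2 - 1
  d/dx[-1] = 0

Collecting, the y'-free part is the partial derivative in x and the y' coefficient is the partial derivative in y:
  ∂F/∂x = x/2 - 1
  ∂F/∂y = y/8

so d/dx[F(x, y(x))] = ∂F/∂x + (∂F/∂y)·y' = 0. Rearranging,
  dy/dx = -(∂F/∂x)/(∂F/∂y) = -(x/2 - 1)/(y/8)
        = -((x - 2)/2)/(y/8) = 4(2 - x)/y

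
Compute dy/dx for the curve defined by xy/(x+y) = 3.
Differentiate both sides with respect to x, treating y as y(x). By the chain rule, any term containing y contributes a factor of y' = dy/dx when we differentiate it.

Move every term to one side and write the relation as F(x, y) = 0. Term by term,
  d/dx[xy/(x + y)] = xy(-y' - 1)/(x + y)^2 + x·y'/(x + y) + y/(x + y)
  d/dx[-3] = 0

The pieces without y' make up ∂F/∂x and the coefficient of y' is ∂F/∂y:
  ∂F/∂x = -xy/(x + y)^2 + y/(x + y),
  ∂F/∂y = -xy/(x + y)^2 + x/(x + y).

Since d/dx[F] = ∂F/∂x + (∂F/∂y)·y' = 0, solve for y':
  (∂F/∂y)·y' = -∂F/∂x
  dy/dx = -(∂F/∂x)/(∂F/∂y) = -(-xy/(x + y)^2 + y/(x + y))/(-xy/(x + y)^2 + x/(x + y))
        = -(y^2/(x + y)^2)/(x^2/(x + y)^2) = -y^2/x^2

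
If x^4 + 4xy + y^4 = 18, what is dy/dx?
Apply d/dx to both sides, remembering that y depends on x. Each occurrence of y therefore brings in a y' = dy/dx via the chain rule.

With F(x, y) equal to the left-hand side minus the right, differentiate F term by term:
  d/dx[x^4] = 4x^3
  d/dx[4xy] = 4x·y' + 4y
  d/dx[y^4] = 4y^3·y'
  d/dx[-18] = 0
Adding these up, d/dx[F] = 0 becomes
  (4x^3 + 4y) + (4x + 4y^3)·y' = 0,
so isolating y',
  dy/dx = -(4x^3 + 4y)/(4x + 4y^3) = (-x^3 - y)/(x + y^3)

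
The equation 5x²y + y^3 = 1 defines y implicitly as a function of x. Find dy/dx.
Differentiate both sides with respect to x, treating y as y(x). By the chain rule, any term containing y contributes a factor of y' = dy/dx when we differentiate it.

Move every term to one side and write the relation as F(x, y) = 0. Term by term,
  d/dx[5x^2y] = 5x^2·y' + 10xy
  d/dx[y^3] = 3y^2·y'
  d/dx[-1] = 0

The pieces without y' make up ∂F/∂x and the coefficient of y' is ∂F/∂y:
  ∂F/∂x = 10xy,
  ∂F/∂y = 5x^2 + 3y^2.

Since d/dx[F] = ∂F/∂x + (∂F/∂y)·y' = 0, solve for y':
  (∂F/∂y)·y' = -∂F/∂x
  dy/dx = -(∂F/∂x)/(∂F/∂y) = -(10xy)/(5x^2 + 3y^2) = -10xy/(5x^2 + 3y^2)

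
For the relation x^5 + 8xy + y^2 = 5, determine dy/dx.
Take d/dx of both sides. Since y is implicitly a function of x, the chain rule attaches a y' = dy/dx factor whenever we differentiate through y.

Set F(x, y) = (left side) − (right side), so the curve is F = 0. Differentiating each term of F:
  d/dx[x^5] = 5x^4
  d/dx[8xy] = 8x·y' + 8y
  d/dx[y^2] = 2y·y'
  d/dx[-5] = 0

Collecting, the y'-free part is the partial derivative in x and the y' coefficient is the partial derivative in y:
  ∂F/∂x = 5x^4 + 8y
  ∂F/∂y = 8x + 2y

so d/dx[F(x, y(x))] = ∂F/∂x + (∂F/∂y)·y' = 0. Rearranging,
  dy/dx = -(∂F/∂x)/(∂F/∂y) = -(5x^4 + 8y)/(8x + 2y) = (-5x^4 - 8y)/(2(4x + y))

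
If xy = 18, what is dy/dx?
Take d/dx of both sides. Since y is implicitly a function of x, the chain rule attaches a y' = dy/dx factor whenever we differentiate through y.

Set F(x, y) = (left side) − (right side), so the curve is F = 0. Differentiating each term of F:
  d/dx[xy] = x·y' + y
  d/dx[-18] = 0

Collecting, the y'-free part is the partial derivative in x and the y' coefficient is the partial derivative in y:
  ∂F/∂x = y
  ∂F/∂y = x

so d/dx[F(x, y(x))] = ∂F/∂x + (∂F/∂y)·y' = 0. Rearranging,
  dy/dx = -(∂F/∂x)/(∂F/∂y) = -(y)/(x) = -y/x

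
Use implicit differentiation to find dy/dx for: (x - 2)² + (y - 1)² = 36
Differentiate both sides with respect to x, treating y as y(x). By the chain rule, any term containing y contributes a factor of y' = dy/dx when we differentiate it.

Move every term to one side and write the relation as F(x, y) = 0. Term by term,
  d/dx[(x - 2)^2] = 2x - 4
  d/dx[(y - 1)^2] = 2·y'(y - 1)
  d/dx[-36] = 0

The pieces without y' make up ∂F/∂x and the coefficient of y' is ∂F/∂y:
  ∂F/∂x = 2x - 4,
  ∂F/∂y = 2y - 2.

Since d/dx[F] = ∂F/∂x + (∂F/∂y)·y' = 0, solve for y':
  (∂F/∂y)·y' = -∂F/∂x
  dy/dx = -(∂F/∂x)/(∂F/∂y) = -(2x - 4)/(2y - 2) = (2 - x)/(y - 1)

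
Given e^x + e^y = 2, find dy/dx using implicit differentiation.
Differentiate both sides with respect to x, treating y as y(x). By the chain rule, any term containing y contributes a factor of y' = dy/dx when we differentiate it.

Move every term to one side and write the relation as F(x, y) = 0. Term by term,
  d/dx[e^(x)] = e^(x)
  d/dx[e^(y)] = y'·e^(y)
  d/dx[-2] = 0

The pieces without y' make up ∂F/∂x and the coefficient of y' is ∂F/∂y:
  ∂F/∂x = e^(x),
  ∂F/∂y = e^(y).

Since d/dx[F] = ∂F/∂x + (∂F/∂y)·y' = 0, solve for y':
  (∂F/∂y)·y' = -∂F/∂x
  dy/dx = -(∂F/∂x)/(∂F/∂y) = -(e^(x))/(e^(y)) = -e^(x - y)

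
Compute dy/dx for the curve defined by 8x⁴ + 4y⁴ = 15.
Apply d/dx to both sides, remembering that y depends on x. Each occurrence of y therefore brings in a y' = dy/dx via the chain rule.

With F(x, y) equal to the left-hand side minus the right, differentiate F term by term:
  d/dx[8x^4] = 32x^3
  d/dx[4y^4] = 16y^3·y'
  d/dx[-15] = 0
Adding these up, d/dx[F] = 0 becomes
  (32x^3) + (16y^3)·y' = 0,
so isolating y',
  dy/dx = -(32x^3)/(16y^3) = -2x^3/y^3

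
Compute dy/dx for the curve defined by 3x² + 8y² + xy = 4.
Differentiate the relation implicitly: treat y = y(x) and apply the chain rule, so every y-derivative picks up a y' = dy/dx factor.

With everything moved to the left-hand side, differentiate term by term:
  d/dx[3x^2] = 6x
  d/dx[xy] = x·y' + y
  d/dx[8y^2] = 16y·y'
  d/dx[-4] = 0

Separating the contributions that come from x directly and those that come through y:
  without y':      6x + y
  multiplying y':  x + 16y

so (6x + y) + (x + 16y)·y' = 0, and therefore
  dy/dx = -(6x + y)/(x + 16y) = (-6x - y)/(x + 16y)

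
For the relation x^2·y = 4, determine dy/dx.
Take d/dx of both sides. Since y is implicitly a function of x, the chain rule attaches a y' = dy/dx factor whenever we differentiate through y.

Set F(x, y) = (left side) − (right side), so the curve is F = 0. Differentiating each term of F:
  d/dx[x^2y] = x^2·y' + 2xy
  d/dx[-4] = 0

Collecting, the y'-free part is the partial derivative in x and the y' coefficient is the partial derivative in y:
  ∂F/∂x = 2xy
  ∂F/∂y = x^2

so d/dx[F(x, y(x))] = ∂F/∂x + (∂F/∂y)·y' = 0. Rearranging,
  dy/dx = -(∂F/∂x)/(∂F/∂y) = -(2xy)/(x^2) = -2y/x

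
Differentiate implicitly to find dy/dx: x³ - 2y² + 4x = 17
Differentiate the relation implicitly: treat y = y(x) and apply the chain rule, so every y-derivative picks up a y' = dy/dx factor.

With everything moved to the left-hand side, differentiate term by term:
  d/dx[x^3] = 3x^2
  d/dx[4x] = 4
  d/dx[-2y^2] = -4y·y'
  d/dx[-17] = 0

Separating the contributions that come from x directly and those that come through y:
  without y':      3x^2 + 4
  multiplying y':  -4y

so (3x^2 + 4) + (-4y)·y' = 0, and therefore
  dy/dx = -(3x^2 + 4)/(-4y) = (3x^2 + 4)/(4y)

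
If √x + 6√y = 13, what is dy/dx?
Differentiate the relation implicitly: treat y = y(x) and apply the chain rule, so every y-derivative picks up a y' = dy/dx factor.

With everything moved to the left-hand side, differentiate term by term:
  d/dx[√(x)] = 1/(2√(x))
  d/dx[6√(y)] = 3·y'/√(y)
  d/dx[-13] = 0

Separating the contributions that come from x directly and those that come through y:
  without y':      1/(2√(x))
  multiplying y':  3/√(y)

so (1/(2√(x))) + (3/√(y))·y' = 0, and therefore
  dy/dx = -(1/(2√(x)))/(3/√(y)) = -√(y)/(6√(x))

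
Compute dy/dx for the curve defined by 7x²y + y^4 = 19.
Apply d/dx to both sides, remembering that y depends on x. Each occurrence of y therefore brings in a y' = dy/dx via the chain rule.

With F(x, y) equal to the left-hand side minus the right, differentiate F term by term:
  d/dx[7x^2y] = 7x^2·y' + 14xy
  d/dx[y^4] = 4y^3·y'
  d/dx[-19] = 0
Adding these up, d/dx[F] = 0 becomes
  (14xy) + (7x^2 + 4y^3)·y' = 0,
so isolating y',
  dy/dx = -(14xy)/(7x^2 + 4y^3) = -14xy/(7x^2 + 4y^3)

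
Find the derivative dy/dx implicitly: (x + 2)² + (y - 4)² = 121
Differentiate the relation implicitly: treat y = y(x) and apply the chain rule, so every y-derivative picks up a y' = dy/dx factor.

With everything moved to the left-hand side, differentiate term by term:
  d/dx[(x + 2)^2] = 2x + 4
  d/dx[(y - 4)^2] = 2·y'(y - 4)
  d/dx[-121] = 0

Separating the contributions that come from x directly and those that come through y:
  without y':      2x + 4
  multiplying y':  2y - 8

so (2x + 4) + (2y - 8)·y' = 0, and therefore
  dy/dx = -(2x + 4)/(2y - 8) = (-x - 2)/(y - 4)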